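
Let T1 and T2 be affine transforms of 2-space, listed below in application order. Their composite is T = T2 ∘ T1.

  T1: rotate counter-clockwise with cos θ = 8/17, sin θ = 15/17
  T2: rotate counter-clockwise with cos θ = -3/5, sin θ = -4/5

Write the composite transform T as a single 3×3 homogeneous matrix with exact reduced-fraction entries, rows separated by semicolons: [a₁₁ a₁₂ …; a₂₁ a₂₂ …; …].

T = [36/85 77/85 0; -77/85 36/85 0; 0 0 1]

T1 = [8/17 -15/17 0; 15/17 8/17 0; 0 0 1]
T2·T1 = [36/85 77/85 0; -77/85 36/85 0; 0 0 1]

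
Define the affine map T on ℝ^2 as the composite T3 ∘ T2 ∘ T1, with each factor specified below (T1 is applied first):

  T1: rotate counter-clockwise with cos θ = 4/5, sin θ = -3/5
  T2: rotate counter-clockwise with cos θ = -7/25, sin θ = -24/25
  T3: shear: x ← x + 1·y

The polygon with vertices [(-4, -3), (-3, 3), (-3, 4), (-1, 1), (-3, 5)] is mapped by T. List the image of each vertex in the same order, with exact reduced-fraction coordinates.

image vertices: (31/5, 24/5), (18/5, -3/5), (17/5, -7/5), (6/5, -1/5), (16/5, -11/5)

T1 rotate counter-clockwise with cos θ = 4/5, sin θ = -3/5: (-4, -3) → (-5, 0); (-3, 3) → (-3/5, 21/5); (-3, 4) → (0, 5); (-1, 1) → (-1/5, 7/5); (-3, 5) → (3/5, 29/5)
T2 rotate counter-clockwise with cos θ = -7/25, sin θ = -24/25: (-5, 0) → (7/5, 24/5); (-3/5, 21/5) → (21/5, -3/5); (0, 5) → (24/5, -7/5); (-1/5, 7/5) → (7/5, -1/5); (3/5, 29/5) → (27/5, -11/5)
T3 shear: x ← x + 1·y: (7/5, 24/5) → (31/5, 24/5); (21/5, -3/5) → (18/5, -3/5); (24/5, -7/5) → (17/5, -7/5); (7/5, -1/5) → (6/5, -1/5); (27/5, -11/5) → (16/5, -11/5)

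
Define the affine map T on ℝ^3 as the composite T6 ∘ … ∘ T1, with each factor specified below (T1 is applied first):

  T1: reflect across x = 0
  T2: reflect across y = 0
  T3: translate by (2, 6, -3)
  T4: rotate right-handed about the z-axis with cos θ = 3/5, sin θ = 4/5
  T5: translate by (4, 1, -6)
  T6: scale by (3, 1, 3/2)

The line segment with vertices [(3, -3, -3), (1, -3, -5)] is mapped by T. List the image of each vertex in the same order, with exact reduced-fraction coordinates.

image vertices: (-57/5, 28/5, -18), (-39/5, 36/5, -21)

T1 reflect across x = 0: (3, -3, -3) → (-3, -3, -3); (1, -3, -5) → (-1, -3, -5)
T2 reflect across y = 0: (-3, -3, -3) → (-3, 3, -3); (-1, -3, -5) → (-1, 3, -5)
T3 translate by (2, 6, -3): (-3, 3, -3) → (-1, 9, -6); (-1, 3, -5) → (1, 9, -8)
T4 rotate right-handed about the z-axis with cos θ = 3/5, sin θ = 4/5: (-1, 9, -6) → (-39/5, 23/5, -6); (1, 9, -8) → (-33/5, 31/5, -8)
T5 translate by (4, 1, -6): (-39/5, 23/5, -6) → (-19/5, 28/5, -12); (-33/5, 31/5, -8) → (-13/5, 36/5, -14)
T6 scale by (3, 1, 3/2): (-19/5, 28/5, -12) → (-57/5, 28/5, -18); (-13/5, 36/5, -14) → (-39/5, 36/5, -21)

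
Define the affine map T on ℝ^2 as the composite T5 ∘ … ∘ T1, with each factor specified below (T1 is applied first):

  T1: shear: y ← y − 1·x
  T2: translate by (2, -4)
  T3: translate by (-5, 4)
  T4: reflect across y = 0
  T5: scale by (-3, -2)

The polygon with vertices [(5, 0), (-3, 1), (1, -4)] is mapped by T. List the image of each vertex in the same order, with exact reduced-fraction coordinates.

image vertices: (-6, -10), (18, 8), (6, -10)

T1 shear: y ← y − 1·x: (5, 0) → (5, -5); (-3, 1) → (-3, 4); (1, -4) → (1, -5)
T2 translate by (2, -4): (5, -5) → (7, -9); (-3, 4) → (-1, 0); (1, -5) → (3, -9)
T3 translate by (-5, 4): (7, -9) → (2, -5); (-1, 0) → (-6, 4); (3, -9) → (-2, -5)
T4 reflect across y = 0: (2, -5) → (2, 5); (-6, 4) → (-6, -4); (-2, -5) → (-2, 5)
T5 scale by (-3, -2): (2, 5) → (-6, -10); (-6, -4) → (18, 8); (-2, 5) → (6, -10)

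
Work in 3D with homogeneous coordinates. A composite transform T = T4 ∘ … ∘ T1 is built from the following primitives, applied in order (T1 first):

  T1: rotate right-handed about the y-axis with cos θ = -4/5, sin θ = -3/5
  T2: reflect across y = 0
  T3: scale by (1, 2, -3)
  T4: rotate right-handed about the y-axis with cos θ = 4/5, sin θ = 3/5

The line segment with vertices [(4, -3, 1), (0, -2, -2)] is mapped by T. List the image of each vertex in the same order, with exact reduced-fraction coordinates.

image vertices: (-148/25, 6, -39/25), (-48/25, 4, -114/25)

T1 rotate right-handed about the y-axis with cos θ = -4/5, sin θ = -3/5: (4, -3, 1) → (-19/5, -3, 8/5); (0, -2, -2) → (6/5, -2, 8/5)
T2 reflect across y = 0: (-19/5, -3, 8/5) → (-19/5, 3, 8/5); (6/5, -2, 8/5) → (6/5, 2, 8/5)
T3 scale by (1, 2, -3): (-19/5, 3, 8/5) → (-19/5, 6, -24/5); (6/5, 2, 8/5) → (6/5, 4, -24/5)
T4 rotate right-handed about the y-axis with cos θ = 4/5, sin θ = 3/5: (-19/5, 6, -24/5) → (-148/25, 6, -39/25); (6/5, 4, -24/5) → (-48/25, 4, -114/25)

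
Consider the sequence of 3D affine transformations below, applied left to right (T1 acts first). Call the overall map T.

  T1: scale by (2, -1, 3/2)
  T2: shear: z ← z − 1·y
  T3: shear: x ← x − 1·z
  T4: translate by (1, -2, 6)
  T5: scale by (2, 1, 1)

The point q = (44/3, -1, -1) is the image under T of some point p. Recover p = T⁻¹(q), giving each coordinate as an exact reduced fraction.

T1 = [2 0 0 0; 0 -1 0 0; 0 0 3/2 0; 0 0 0 1]
T2·T1 = [2 0 0 0; 0 -1 0 0; 0 1 3/2 0; 0 0 0 1]
T3·…·T1 = [2 -1 -3/2 0; 0 -1 0 0; 0 1 3/2 0; 0 0 0 1]
T4·…·T1 = [2 -1 -3/2 1; 0 -1 0 -2; 0 1 3/2 6; 0 0 0 1]
T5·…·T1 = [4 -2 -3 2; 0 -1 0 -2; 0 1 3/2 6; 0 0 0 1]
det M = -6; M⁻¹ = [1/4 0 1/2 -7/2; 0 -1 0 -2; 0 2/3 2/3 -8/3; 0 0 0 1]
M⁻¹ · (44/3, -1, -1)ᵀ = (-1/3, -1, -4)ᵀ

p = (-1/3, -1, -4)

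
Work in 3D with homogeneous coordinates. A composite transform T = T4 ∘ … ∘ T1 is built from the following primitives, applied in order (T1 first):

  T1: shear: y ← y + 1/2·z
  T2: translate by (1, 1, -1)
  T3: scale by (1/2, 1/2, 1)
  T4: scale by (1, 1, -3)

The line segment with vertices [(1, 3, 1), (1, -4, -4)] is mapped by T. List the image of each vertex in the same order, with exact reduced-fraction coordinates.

image vertices: (1, 9/4, 0), (1, -5/2, 15)

T1 shear: y ← y + 1/2·z: (1, 3, 1) → (1, 7/2, 1); (1, -4, -4) → (1, -6, -4)
T2 translate by (1, 1, -1): (1, 7/2, 1) → (2, 9/2, 0); (1, -6, -4) → (2, -5, -5)
T3 scale by (1/2, 1/2, 1): (2, 9/2, 0) → (1, 9/4, 0); (2, -5, -5) → (1, -5/2, -5)
T4 scale by (1, 1, -3): (1, 9/4, 0) → (1, 9/4, 0); (1, -5/2, -5) → (1, -5/2, 15)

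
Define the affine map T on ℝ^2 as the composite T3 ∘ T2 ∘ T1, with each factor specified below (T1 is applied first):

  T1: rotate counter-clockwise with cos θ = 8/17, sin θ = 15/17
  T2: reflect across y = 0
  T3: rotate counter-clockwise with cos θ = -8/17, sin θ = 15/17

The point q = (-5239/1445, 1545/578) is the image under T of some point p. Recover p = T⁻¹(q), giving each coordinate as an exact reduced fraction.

T1 = [8/17 -15/17 0; 15/17 8/17 0; 0 0 1]
T2·T1 = [8/17 -15/17 0; -15/17 -8/17 0; 0 0 1]
T3·…·T1 = [161/289 240/289 0; 240/289 -161/289 0; 0 0 1]
det M = -1; M⁻¹ = [161/289 240/289 0; 240/289 -161/289 0; 0 0 1]
M⁻¹ · (-5239/1445, 1545/578)ᵀ = (1/5, -9/2)ᵀ

p = (1/5, -9/2)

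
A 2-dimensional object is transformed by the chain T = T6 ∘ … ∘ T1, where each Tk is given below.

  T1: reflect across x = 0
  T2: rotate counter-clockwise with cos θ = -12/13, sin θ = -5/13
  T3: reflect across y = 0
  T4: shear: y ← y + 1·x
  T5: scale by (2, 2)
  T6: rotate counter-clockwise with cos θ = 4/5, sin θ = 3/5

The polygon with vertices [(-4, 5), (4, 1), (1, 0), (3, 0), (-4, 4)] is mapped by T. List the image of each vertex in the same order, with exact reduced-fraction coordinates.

image vertices: (-526/65, 318/65), (154/65, 678/65), (54/65, 128/65), (162/65, 384/65), (-464/65, 152/65)

T1 reflect across x = 0: (-4, 5) → (4, 5); (4, 1) → (-4, 1); (1, 0) → (-1, 0); (3, 0) → (-3, 0); (-4, 4) → (4, 4)
T2 rotate counter-clockwise with cos θ = -12/13, sin θ = -5/13: (4, 5) → (-23/13, -80/13); (-4, 1) → (53/13, 8/13); (-1, 0) → (12/13, 5/13); (-3, 0) → (36/13, 15/13); (4, 4) → (-28/13, -68/13)
T3 reflect across y = 0: (-23/13, -80/13) → (-23/13, 80/13); (53/13, 8/13) → (53/13, -8/13); (12/13, 5/13) → (12/13, -5/13); (36/13, 15/13) → (36/13, -15/13); (-28/13, -68/13) → (-28/13, 68/13)
T4 shear: y ← y + 1·x: (-23/13, 80/13) → (-23/13, 57/13); (53/13, -8/13) → (53/13, 45/13); (12/13, -5/13) → (12/13, 7/13); (36/13, -15/13) → (36/13, 21/13); (-28/13, 68/13) → (-28/13, 40/13)
T5 scale by (2, 2): (-23/13, 57/13) → (-46/13, 114/13); (53/13, 45/13) → (106/13, 90/13); (12/13, 7/13) → (24/13, 14/13); (36/13, 21/13) → (72/13, 42/13); (-28/13, 40/13) → (-56/13, 80/13)
T6 rotate counter-clockwise with cos θ = 4/5, sin θ = 3/5: (-46/13, 114/13) → (-526/65, 318/65); (106/13, 90/13) → (154/65, 678/65); (24/13, 14/13) → (54/65, 128/65); (72/13, 42/13) → (162/65, 384/65); (-56/13, 80/13) → (-464/65, 152/65)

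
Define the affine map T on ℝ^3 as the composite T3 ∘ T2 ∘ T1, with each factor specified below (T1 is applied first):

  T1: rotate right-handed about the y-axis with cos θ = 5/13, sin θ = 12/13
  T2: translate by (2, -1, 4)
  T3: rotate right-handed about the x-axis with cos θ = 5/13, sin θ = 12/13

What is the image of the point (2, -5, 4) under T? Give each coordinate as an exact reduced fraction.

T1 rotate right-handed about the y-axis with cos θ = 5/13, sin θ = 12/13: (2, -5, 4) → (58/13, -5, -4/13)
T2 translate by (2, -1, 4): (58/13, -5, -4/13) → (84/13, -6, 48/13)
T3 rotate right-handed about the x-axis with cos θ = 5/13, sin θ = 12/13: (84/13, -6, 48/13) → (84/13, -966/169, -696/169)

T(p) = (84/13, -966/169, -696/169)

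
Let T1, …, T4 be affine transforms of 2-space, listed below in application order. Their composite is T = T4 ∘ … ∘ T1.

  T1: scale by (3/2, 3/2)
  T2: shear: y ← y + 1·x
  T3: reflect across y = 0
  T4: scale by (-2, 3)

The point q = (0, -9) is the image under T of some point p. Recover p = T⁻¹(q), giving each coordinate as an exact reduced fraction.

p = (0, 2)

T1 = [3/2 0 0; 0 3/2 0; 0 0 1]
T2·T1 = [3/2 0 0; 3/2 3/2 0; 0 0 1]
T3·…·T1 = [3/2 0 0; -3/2 -3/2 0; 0 0 1]
T4·…·T1 = [-3 0 0; -9/2 -9/2 0; 0 0 1]
det M = 27/2; M⁻¹ = [-1/3 0 0; 1/3 -2/9 0; 0 0 1]
M⁻¹ · (0, -9)ᵀ = (0, 2)ᵀ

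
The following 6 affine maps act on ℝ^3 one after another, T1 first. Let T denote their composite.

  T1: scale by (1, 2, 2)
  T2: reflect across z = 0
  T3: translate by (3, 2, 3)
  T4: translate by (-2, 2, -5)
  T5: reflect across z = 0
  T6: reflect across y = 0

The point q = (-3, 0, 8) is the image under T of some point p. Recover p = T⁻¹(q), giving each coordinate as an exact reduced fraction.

p = (-4, -2, 3)

T1 = [1 0 0 0; 0 2 0 0; 0 0 2 0; 0 0 0 1]
T2·T1 = [1 0 0 0; 0 2 0 0; 0 0 -2 0; 0 0 0 1]
T3·…·T1 = [1 0 0 3; 0 2 0 2; 0 0 -2 3; 0 0 0 1]
T4·…·T1 = [1 0 0 1; 0 2 0 4; 0 0 -2 -2; 0 0 0 1]
T5·…·T1 = [1 0 0 1; 0 2 0 4; 0 0 2 2; 0 0 0 1]
T6·…·T1 = [1 0 0 1; 0 -2 0 -4; 0 0 2 2; 0 0 0 1]
det M = -4; M⁻¹ = [1 0 0 -1; 0 -1/2 0 -2; 0 0 1/2 -1; 0 0 0 1]
M⁻¹ · (-3, 0, 8)ᵀ = (-4, -2, 3)ᵀ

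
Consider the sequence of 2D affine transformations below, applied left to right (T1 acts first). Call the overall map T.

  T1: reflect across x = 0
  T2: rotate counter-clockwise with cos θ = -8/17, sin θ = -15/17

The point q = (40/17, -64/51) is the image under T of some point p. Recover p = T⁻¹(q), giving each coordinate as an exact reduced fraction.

p = (0, 8/3)

T1 = [-1 0 0; 0 1 0; 0 0 1]
T2·T1 = [8/17 15/17 0; 15/17 -8/17 0; 0 0 1]
det M = -1; M⁻¹ = [8/17 15/17 0; 15/17 -8/17 0; 0 0 1]
M⁻¹ · (40/17, -64/51)ᵀ = (0, 8/3)ᵀ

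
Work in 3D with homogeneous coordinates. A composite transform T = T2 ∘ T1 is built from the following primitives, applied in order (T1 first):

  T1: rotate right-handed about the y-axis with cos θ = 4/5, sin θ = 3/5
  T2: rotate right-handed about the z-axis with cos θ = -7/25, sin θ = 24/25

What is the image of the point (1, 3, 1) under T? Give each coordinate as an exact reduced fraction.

T(p) = (-409/125, 63/125, 1/5)

T1 rotate right-handed about the y-axis with cos θ = 4/5, sin θ = 3/5: (1, 3, 1) → (7/5, 3, 1/5)
T2 rotate right-handed about the z-axis with cos θ = -7/25, sin θ = 24/25: (7/5, 3, 1/5) → (-409/125, 63/125, 1/5)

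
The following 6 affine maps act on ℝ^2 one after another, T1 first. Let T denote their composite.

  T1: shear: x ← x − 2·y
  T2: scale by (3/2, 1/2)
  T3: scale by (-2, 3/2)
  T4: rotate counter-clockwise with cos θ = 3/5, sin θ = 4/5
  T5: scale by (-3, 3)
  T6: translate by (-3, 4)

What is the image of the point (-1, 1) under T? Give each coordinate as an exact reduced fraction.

T(p) = (-87/5, 539/20)

T1 shear: x ← x − 2·y: (-1, 1) → (-3, 1)
T2 scale by (3/2, 1/2): (-3, 1) → (-9/2, 1/2)
T3 scale by (-2, 3/2): (-9/2, 1/2) → (9, 3/4)
T4 rotate counter-clockwise with cos θ = 3/5, sin θ = 4/5: (9, 3/4) → (24/5, 153/20)
T5 scale by (-3, 3): (24/5, 153/20) → (-72/5, 459/20)
T6 translate by (-3, 4): (-72/5, 459/20) → (-87/5, 539/20)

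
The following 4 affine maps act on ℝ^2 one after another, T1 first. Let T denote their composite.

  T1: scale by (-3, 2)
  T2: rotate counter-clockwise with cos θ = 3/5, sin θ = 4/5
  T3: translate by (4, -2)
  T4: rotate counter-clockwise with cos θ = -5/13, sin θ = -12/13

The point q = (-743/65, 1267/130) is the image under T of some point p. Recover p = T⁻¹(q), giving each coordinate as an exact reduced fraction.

p = (5, -1/4)

T1 = [-3 0 0; 0 2 0; 0 0 1]
T2·T1 = [-9/5 -8/5 0; -12/5 6/5 0; 0 0 1]
T3·…·T1 = [-9/5 -8/5 4; -12/5 6/5 -2; 0 0 1]
T4·…·T1 = [-99/65 112/65 -44/13; 168/65 66/65 -38/13; 0 0 1]
det M = -6; M⁻¹ = [-11/65 56/195 4/15; 28/65 33/130 11/5; 0 0 1]
M⁻¹ · (-743/65, 1267/130)ᵀ = (5, -1/4)ᵀ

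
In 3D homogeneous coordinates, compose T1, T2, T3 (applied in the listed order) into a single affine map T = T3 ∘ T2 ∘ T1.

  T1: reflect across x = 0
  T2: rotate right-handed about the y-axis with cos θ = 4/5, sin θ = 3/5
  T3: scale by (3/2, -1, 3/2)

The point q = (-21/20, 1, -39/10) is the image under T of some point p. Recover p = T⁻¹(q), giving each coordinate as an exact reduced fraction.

p = (-1, -1, -5/2)

T1 = [-1 0 0 0; 0 1 0 0; 0 0 1 0; 0 0 0 1]
T2·T1 = [-4/5 0 3/5 0; 0 1 0 0; 3/5 0 4/5 0; 0 0 0 1]
T3·…·T1 = [-6/5 0 9/10 0; 0 -1 0 0; 9/10 0 6/5 0; 0 0 0 1]
det M = 9/4; M⁻¹ = [-8/15 0 2/5 0; 0 -1 0 0; 2/5 0 8/15 0; 0 0 0 1]
M⁻¹ · (-21/20, 1, -39/10)ᵀ = (-1, -1, -5/2)ᵀ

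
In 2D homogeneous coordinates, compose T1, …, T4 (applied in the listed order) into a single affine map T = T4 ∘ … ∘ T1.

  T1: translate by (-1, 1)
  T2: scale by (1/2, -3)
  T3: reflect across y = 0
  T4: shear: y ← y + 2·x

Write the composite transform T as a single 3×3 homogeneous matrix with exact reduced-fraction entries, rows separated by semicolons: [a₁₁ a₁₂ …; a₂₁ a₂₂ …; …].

T1 = [1 0 -1; 0 1 1; 0 0 1]
T2·T1 = [1/2 0 -1/2; 0 -3 -3; 0 0 1]
T3·…·T1 = [1/2 0 -1/2; 0 3 3; 0 0 1]
T4·…·T1 = [1/2 0 -1/2; 1 3 2; 0 0 1]

T = [1/2 0 -1/2; 1 3 2; 0 0 1]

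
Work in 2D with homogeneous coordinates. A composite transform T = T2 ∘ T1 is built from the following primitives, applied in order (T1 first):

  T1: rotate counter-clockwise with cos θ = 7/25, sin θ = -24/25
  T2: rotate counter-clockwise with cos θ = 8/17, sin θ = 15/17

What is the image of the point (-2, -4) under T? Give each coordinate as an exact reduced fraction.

T(p) = (-236/85, -298/85)

T1 rotate counter-clockwise with cos θ = 7/25, sin θ = -24/25: (-2, -4) → (-22/5, 4/5)
T2 rotate counter-clockwise with cos θ = 8/17, sin θ = 15/17: (-22/5, 4/5) → (-236/85, -298/85)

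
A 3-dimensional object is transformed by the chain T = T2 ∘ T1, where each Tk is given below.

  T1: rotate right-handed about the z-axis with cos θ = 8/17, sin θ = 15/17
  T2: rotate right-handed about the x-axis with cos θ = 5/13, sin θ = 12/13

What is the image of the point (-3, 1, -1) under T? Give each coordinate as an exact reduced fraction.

T(p) = (-39/17, 19/221, -529/221)

T1 rotate right-handed about the z-axis with cos θ = 8/17, sin θ = 15/17: (-3, 1, -1) → (-39/17, -37/17, -1)
T2 rotate right-handed about the x-axis with cos θ = 5/13, sin θ = 12/13: (-39/17, -37/17, -1) → (-39/17, 19/221, -529/221)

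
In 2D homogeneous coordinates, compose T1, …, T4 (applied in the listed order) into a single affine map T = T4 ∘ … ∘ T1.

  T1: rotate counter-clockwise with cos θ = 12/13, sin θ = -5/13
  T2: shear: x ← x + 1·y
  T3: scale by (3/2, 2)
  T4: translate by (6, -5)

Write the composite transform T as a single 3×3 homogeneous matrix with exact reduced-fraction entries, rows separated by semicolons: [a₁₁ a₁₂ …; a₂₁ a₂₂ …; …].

T = [21/26 51/26 6; -10/13 24/13 -5; 0 0 1]

T1 = [12/13 5/13 0; -5/13 12/13 0; 0 0 1]
T2·T1 = [7/13 17/13 0; -5/13 12/13 0; 0 0 1]
T3·…·T1 = [21/26 51/26 0; -10/13 24/13 0; 0 0 1]
T4·…·T1 = [21/26 51/26 6; -10/13 24/13 -5; 0 0 1]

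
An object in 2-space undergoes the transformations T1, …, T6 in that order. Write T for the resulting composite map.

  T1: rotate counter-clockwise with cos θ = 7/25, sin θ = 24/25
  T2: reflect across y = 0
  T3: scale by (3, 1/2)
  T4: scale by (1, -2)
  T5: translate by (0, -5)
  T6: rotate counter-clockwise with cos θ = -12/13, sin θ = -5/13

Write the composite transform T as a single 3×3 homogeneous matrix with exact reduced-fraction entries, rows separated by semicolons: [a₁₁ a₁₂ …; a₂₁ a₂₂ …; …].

T1 = [7/25 -24/25 0; 24/25 7/25 0; 0 0 1]
T2·T1 = [7/25 -24/25 0; -24/25 -7/25 0; 0 0 1]
T3·…·T1 = [21/25 -72/25 0; -12/25 -7/50 0; 0 0 1]
T4·…·T1 = [21/25 -72/25 0; 24/25 7/25 0; 0 0 1]
T5·…·T1 = [21/25 -72/25 0; 24/25 7/25 -5; 0 0 1]
T6·…·T1 = [-132/325 899/325 -25/13; -393/325 276/325 60/13; 0 0 1]

T = [-132/325 899/325 -25/13; -393/325 276/325 60/13; 0 0 1]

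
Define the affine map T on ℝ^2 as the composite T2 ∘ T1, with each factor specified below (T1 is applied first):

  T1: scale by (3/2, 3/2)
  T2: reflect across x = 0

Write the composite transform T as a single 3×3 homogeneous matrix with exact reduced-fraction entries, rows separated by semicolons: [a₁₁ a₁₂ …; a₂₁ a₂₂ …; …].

T1 = [3/2 0 0; 0 3/2 0; 0 0 1]
T2·T1 = [-3/2 0 0; 0 3/2 0; 0 0 1]

T = [-3/2 0 0; 0 3/2 0; 0 0 1]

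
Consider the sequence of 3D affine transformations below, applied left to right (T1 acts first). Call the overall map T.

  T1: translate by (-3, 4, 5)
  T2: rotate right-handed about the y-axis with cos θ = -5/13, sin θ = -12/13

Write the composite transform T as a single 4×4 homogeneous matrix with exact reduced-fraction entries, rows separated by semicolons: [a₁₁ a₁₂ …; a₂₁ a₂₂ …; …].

T = [-5/13 0 -12/13 -45/13; 0 1 0 4; 12/13 0 -5/13 -61/13; 0 0 0 1]

T1 = [1 0 0 -3; 0 1 0 4; 0 0 1 5; 0 0 0 1]
T2·T1 = [-5/13 0 -12/13 -45/13; 0 1 0 4; 12/13 0 -5/13 -61/13; 0 0 0 1]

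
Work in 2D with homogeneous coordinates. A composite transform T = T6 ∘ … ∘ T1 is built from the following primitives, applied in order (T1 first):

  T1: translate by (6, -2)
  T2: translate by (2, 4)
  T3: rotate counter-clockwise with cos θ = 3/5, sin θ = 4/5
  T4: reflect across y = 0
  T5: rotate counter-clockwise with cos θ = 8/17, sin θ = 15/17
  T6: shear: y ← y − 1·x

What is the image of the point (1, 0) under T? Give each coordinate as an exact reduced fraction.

T(p) = (46/5, -49/5)

T1 translate by (6, -2): (1, 0) → (7, -2)
T2 translate by (2, 4): (7, -2) → (9, 2)
T3 rotate counter-clockwise with cos θ = 3/5, sin θ = 4/5: (9, 2) → (19/5, 42/5)
T4 reflect across y = 0: (19/5, 42/5) → (19/5, -42/5)
T5 rotate counter-clockwise with cos θ = 8/17, sin θ = 15/17: (19/5, -42/5) → (46/5, -3/5)
T6 shear: y ← y − 1·x: (46/5, -3/5) → (46/5, -49/5)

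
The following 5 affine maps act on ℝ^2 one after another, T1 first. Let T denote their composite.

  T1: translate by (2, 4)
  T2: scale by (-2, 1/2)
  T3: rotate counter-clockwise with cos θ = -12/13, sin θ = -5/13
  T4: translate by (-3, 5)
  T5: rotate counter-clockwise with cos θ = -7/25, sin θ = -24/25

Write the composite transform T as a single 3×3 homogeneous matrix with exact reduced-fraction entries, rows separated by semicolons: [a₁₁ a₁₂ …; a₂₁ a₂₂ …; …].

T1 = [1 0 2; 0 1 4; 0 0 1]
T2·T1 = [-2 0 -4; 0 1/2 2; 0 0 1]
T3·…·T1 = [24/13 5/26 58/13; 10/13 -6/13 -4/13; 0 0 1]
T4·…·T1 = [24/13 5/26 19/13; 10/13 -6/13 61/13; 0 0 1]
T5·…·T1 = [72/325 -323/650 1331/325; -646/325 -18/325 -883/325; 0 0 1]

T = [72/325 -323/650 1331/325; -646/325 -18/325 -883/325; 0 0 1]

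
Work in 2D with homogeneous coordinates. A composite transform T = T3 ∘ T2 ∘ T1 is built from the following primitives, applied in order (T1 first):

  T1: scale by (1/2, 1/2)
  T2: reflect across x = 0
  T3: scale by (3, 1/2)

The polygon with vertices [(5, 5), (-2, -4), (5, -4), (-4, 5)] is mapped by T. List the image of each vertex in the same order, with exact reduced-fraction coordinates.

T1 scale by (1/2, 1/2): (5, 5) → (5/2, 5/2); (-2, -4) → (-1, -2); (5, -4) → (5/2, -2); (-4, 5) → (-2, 5/2)
T2 reflect across x = 0: (5/2, 5/2) → (-5/2, 5/2); (-1, -2) → (1, -2); (5/2, -2) → (-5/2, -2); (-2, 5/2) → (2, 5/2)
T3 scale by (3, 1/2): (-5/2, 5/2) → (-15/2, 5/4); (1, -2) → (3, -1); (-5/2, -2) → (-15/2, -1); (2, 5/2) → (6, 5/4)

image vertices: (-15/2, 5/4), (3, -1), (-15/2, -1), (6, 5/4)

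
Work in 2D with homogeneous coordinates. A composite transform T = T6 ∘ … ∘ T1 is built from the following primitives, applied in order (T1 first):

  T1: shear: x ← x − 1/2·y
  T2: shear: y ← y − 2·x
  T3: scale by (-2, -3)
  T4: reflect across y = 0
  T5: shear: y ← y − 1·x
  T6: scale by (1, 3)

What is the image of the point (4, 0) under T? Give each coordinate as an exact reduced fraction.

T1 shear: x ← x − 1/2·y: (4, 0) → (4, 0)
T2 shear: y ← y − 2·x: (4, 0) → (4, -8)
T3 scale by (-2, -3): (4, -8) → (-8, 24)
T4 reflect across y = 0: (-8, 24) → (-8, -24)
T5 shear: y ← y − 1·x: (-8, -24) → (-8, -16)
T6 scale by (1, 3): (-8, -16) → (-8, -48)

T(p) = (-8, -48)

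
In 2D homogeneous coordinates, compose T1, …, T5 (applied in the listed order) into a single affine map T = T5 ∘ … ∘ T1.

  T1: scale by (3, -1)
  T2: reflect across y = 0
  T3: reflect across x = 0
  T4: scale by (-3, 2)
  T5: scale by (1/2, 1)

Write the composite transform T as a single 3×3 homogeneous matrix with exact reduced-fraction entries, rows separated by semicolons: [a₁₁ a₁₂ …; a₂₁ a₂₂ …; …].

T = [9/2 0 0; 0 2 0; 0 0 1]

T1 = [3 0 0; 0 -1 0; 0 0 1]
T2·T1 = [3 0 0; 0 1 0; 0 0 1]
T3·…·T1 = [-3 0 0; 0 1 0; 0 0 1]
T4·…·T1 = [9 0 0; 0 2 0; 0 0 1]
T5·…·T1 = [9/2 0 0; 0 2 0; 0 0 1]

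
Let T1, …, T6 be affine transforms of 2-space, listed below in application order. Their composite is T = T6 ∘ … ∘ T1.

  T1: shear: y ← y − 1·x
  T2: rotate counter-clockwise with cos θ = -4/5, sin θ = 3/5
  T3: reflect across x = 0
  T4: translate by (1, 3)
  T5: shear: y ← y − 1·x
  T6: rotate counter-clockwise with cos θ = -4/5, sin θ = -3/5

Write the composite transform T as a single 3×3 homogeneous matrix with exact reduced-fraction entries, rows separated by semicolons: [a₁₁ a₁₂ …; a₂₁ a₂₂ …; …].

T = [14/25 -33/25 2/5; -27/25 19/25 -11/5; 0 0 1]

T1 = [1 0 0; -1 1 0; 0 0 1]
T2·T1 = [-1/5 -3/5 0; 7/5 -4/5 0; 0 0 1]
T3·…·T1 = [1/5 3/5 0; 7/5 -4/5 0; 0 0 1]
T4·…·T1 = [1/5 3/5 1; 7/5 -4/5 3; 0 0 1]
T5·…·T1 = [1/5 3/5 1; 6/5 -7/5 2; 0 0 1]
T6·…·T1 = [14/25 -33/25 2/5; -27/25 19/25 -11/5; 0 0 1]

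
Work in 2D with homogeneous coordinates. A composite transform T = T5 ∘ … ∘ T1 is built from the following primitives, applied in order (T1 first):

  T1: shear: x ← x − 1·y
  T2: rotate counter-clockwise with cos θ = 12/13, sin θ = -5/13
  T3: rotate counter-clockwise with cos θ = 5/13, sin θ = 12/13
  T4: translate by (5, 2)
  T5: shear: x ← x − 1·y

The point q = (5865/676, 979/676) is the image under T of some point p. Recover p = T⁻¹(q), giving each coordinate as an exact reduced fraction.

p = (-3/4, -4)

T1 = [1 -1 0; 0 1 0; 0 0 1]
T2·T1 = [12/13 -7/13 0; -5/13 17/13 0; 0 0 1]
T3·…·T1 = [120/169 -239/169 0; 119/169 1/169 0; 0 0 1]
T4·…·T1 = [120/169 -239/169 5; 119/169 1/169 2; 0 0 1]
T5·…·T1 = [1/169 -240/169 3; 119/169 1/169 2; 0 0 1]
det M = 1; M⁻¹ = [1/169 240/169 -483/169; -119/169 1/169 355/169; 0 0 1]
M⁻¹ · (5865/676, 979/676)ᵀ = (-3/4, -4)ᵀ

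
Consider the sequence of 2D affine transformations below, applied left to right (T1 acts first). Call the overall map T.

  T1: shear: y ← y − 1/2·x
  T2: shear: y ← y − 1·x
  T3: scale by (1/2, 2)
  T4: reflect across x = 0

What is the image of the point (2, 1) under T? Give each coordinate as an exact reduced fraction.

T(p) = (-1, -4)

T1 shear: y ← y − 1/2·x: (2, 1) → (2, 0)
T2 shear: y ← y − 1·x: (2, 0) → (2, -2)
T3 scale by (1/2, 2): (2, -2) → (1, -4)
T4 reflect across x = 0: (1, -4) → (-1, -4)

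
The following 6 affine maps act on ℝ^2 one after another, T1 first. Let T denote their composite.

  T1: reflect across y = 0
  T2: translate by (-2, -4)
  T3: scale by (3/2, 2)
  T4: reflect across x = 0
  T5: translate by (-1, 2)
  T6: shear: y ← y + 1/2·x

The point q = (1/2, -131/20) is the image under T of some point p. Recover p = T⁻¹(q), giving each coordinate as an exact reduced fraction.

p = (1, 2/5)

T1 = [1 0 0; 0 -1 0; 0 0 1]
T2·T1 = [1 0 -2; 0 -1 -4; 0 0 1]
T3·…·T1 = [3/2 0 -3; 0 -2 -8; 0 0 1]
T4·…·T1 = [-3/2 0 3; 0 -2 -8; 0 0 1]
T5·…·T1 = [-3/2 0 2; 0 -2 -6; 0 0 1]
T6·…·T1 = [-3/2 0 2; -3/4 -2 -5; 0 0 1]
det M = 3; M⁻¹ = [-2/3 0 4/3; 1/4 -1/2 -3; 0 0 1]
M⁻¹ · (1/2, -131/20)ᵀ = (1, 2/5)ᵀ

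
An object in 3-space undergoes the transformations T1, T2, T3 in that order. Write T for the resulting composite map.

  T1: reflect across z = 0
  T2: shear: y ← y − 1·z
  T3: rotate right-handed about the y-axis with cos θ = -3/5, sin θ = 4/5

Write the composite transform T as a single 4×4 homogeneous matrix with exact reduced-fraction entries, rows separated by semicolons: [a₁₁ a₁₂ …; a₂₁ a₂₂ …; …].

T = [-3/5 0 -4/5 0; 0 1 1 0; -4/5 0 3/5 0; 0 0 0 1]

T1 = [1 0 0 0; 0 1 0 0; 0 0 -1 0; 0 0 0 1]
T2·T1 = [1 0 0 0; 0 1 1 0; 0 0 -1 0; 0 0 0 1]
T3·…·T1 = [-3/5 0 -4/5 0; 0 1 1 0; -4/5 0 3/5 0; 0 0 0 1]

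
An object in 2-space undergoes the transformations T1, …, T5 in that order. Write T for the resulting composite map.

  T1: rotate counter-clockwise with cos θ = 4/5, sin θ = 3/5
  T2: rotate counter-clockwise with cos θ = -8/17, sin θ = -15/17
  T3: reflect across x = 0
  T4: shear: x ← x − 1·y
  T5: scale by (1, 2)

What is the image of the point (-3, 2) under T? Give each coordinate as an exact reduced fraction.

T1 rotate counter-clockwise with cos θ = 4/5, sin θ = 3/5: (-3, 2) → (-18/5, -1/5)
T2 rotate counter-clockwise with cos θ = -8/17, sin θ = -15/17: (-18/5, -1/5) → (129/85, 278/85)
T3 reflect across x = 0: (129/85, 278/85) → (-129/85, 278/85)
T4 shear: x ← x − 1·y: (-129/85, 278/85) → (-407/85, 278/85)
T5 scale by (1, 2): (-407/85, 278/85) → (-407/85, 556/85)

T(p) = (-407/85, 556/85)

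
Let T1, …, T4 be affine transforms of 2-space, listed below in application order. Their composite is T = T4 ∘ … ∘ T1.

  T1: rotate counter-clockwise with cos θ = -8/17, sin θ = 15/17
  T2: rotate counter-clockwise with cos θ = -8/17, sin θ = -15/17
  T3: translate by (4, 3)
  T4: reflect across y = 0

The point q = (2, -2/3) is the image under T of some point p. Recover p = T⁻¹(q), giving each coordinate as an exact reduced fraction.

p = (-2, -7/3)

T1 = [-8/17 -15/17 0; 15/17 -8/17 0; 0 0 1]
T2·T1 = [1 0 0; 0 1 0; 0 0 1]
T3·…·T1 = [1 0 4; 0 1 3; 0 0 1]
T4·…·T1 = [1 0 4; 0 -1 -3; 0 0 1]
det M = -1; M⁻¹ = [1 0 -4; 0 -1 -3; 0 0 1]
M⁻¹ · (2, -2/3)ᵀ = (-2, -7/3)ᵀ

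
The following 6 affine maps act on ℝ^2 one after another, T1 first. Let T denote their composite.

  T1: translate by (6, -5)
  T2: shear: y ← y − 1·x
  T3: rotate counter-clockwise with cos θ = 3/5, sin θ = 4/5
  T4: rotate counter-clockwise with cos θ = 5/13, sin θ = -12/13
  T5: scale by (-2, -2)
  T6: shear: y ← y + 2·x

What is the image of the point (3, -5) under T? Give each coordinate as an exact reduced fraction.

T(p) = (-526/65, 326/13)

T1 translate by (6, -5): (3, -5) → (9, -10)
T2 shear: y ← y − 1·x: (9, -10) → (9, -19)
T3 rotate counter-clockwise with cos θ = 3/5, sin θ = 4/5: (9, -19) → (103/5, -21/5)
T4 rotate counter-clockwise with cos θ = 5/13, sin θ = -12/13: (103/5, -21/5) → (263/65, -1341/65)
T5 scale by (-2, -2): (263/65, -1341/65) → (-526/65, 2682/65)
T6 shear: y ← y + 2·x: (-526/65, 2682/65) → (-526/65, 326/13)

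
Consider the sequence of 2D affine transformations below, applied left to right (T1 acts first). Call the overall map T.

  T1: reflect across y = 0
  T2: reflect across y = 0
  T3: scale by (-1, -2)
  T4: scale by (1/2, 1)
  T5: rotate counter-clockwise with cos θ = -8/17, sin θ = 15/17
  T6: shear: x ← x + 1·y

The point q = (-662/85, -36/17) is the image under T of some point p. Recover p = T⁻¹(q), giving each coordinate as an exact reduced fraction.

T1 = [1 0 0; 0 -1 0; 0 0 1]
T2·T1 = [1 0 0; 0 1 0; 0 0 1]
T3·…·T1 = [-1 0 0; 0 -2 0; 0 0 1]
T4·…·T1 = [-1/2 0 0; 0 -2 0; 0 0 1]
T5·…·T1 = [4/17 30/17 0; -15/34 16/17 0; 0 0 1]
T6·…·T1 = [-7/34 46/17 0; -15/34 16/17 0; 0 0 1]
det M = 1; M⁻¹ = [16/17 -46/17 0; 15/34 -7/34 0; 0 0 1]
M⁻¹ · (-662/85, -36/17)ᵀ = (-8/5, -3)ᵀ

p = (-8/5, -3)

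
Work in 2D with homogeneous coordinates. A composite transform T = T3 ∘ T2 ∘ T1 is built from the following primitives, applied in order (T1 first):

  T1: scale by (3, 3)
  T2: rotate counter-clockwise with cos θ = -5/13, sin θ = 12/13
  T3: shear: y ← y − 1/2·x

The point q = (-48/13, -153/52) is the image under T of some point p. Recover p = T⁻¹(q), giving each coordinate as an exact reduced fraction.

T1 = [3 0 0; 0 3 0; 0 0 1]
T2·T1 = [-15/13 -36/13 0; 36/13 -15/13 0; 0 0 1]
T3·…·T1 = [-15/13 -36/13 0; 87/26 3/13 0; 0 0 1]
det M = 9; M⁻¹ = [1/39 4/13 0; -29/78 -5/39 0; 0 0 1]
M⁻¹ · (-48/13, -153/52)ᵀ = (-1, 7/4)ᵀ

p = (-1, 7/4)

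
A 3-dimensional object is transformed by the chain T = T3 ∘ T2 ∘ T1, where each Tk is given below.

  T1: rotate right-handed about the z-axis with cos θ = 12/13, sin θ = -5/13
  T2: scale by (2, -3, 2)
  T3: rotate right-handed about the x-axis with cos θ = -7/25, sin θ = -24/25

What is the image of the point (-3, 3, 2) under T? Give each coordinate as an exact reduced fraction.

T1 rotate right-handed about the z-axis with cos θ = 12/13, sin θ = -5/13: (-3, 3, 2) → (-21/13, 51/13, 2)
T2 scale by (2, -3, 2): (-21/13, 51/13, 2) → (-42/13, -153/13, 4)
T3 rotate right-handed about the x-axis with cos θ = -7/25, sin θ = -24/25: (-42/13, -153/13, 4) → (-42/13, 2319/325, 3308/325)

T(p) = (-42/13, 2319/325, 3308/325)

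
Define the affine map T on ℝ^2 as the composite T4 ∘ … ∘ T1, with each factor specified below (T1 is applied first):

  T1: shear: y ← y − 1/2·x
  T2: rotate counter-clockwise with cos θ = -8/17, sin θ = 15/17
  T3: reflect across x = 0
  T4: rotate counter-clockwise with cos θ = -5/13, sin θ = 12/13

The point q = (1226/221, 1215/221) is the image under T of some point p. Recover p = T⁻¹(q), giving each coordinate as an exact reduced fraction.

T1 = [1 0 0; -1/2 1 0; 0 0 1]
T2·T1 = [-1/34 -15/17 0; 19/17 -8/17 0; 0 0 1]
T3·…·T1 = [1/34 15/17 0; 19/17 -8/17 0; 0 0 1]
T4·…·T1 = [-461/442 21/221 0; -89/221 220/221 0; 0 0 1]
det M = -1; M⁻¹ = [-220/221 21/221 0; -89/221 461/442 0; 0 0 1]
M⁻¹ · (1226/221, 1215/221)ᵀ = (-5, 7/2)ᵀ

p = (-5, 7/2)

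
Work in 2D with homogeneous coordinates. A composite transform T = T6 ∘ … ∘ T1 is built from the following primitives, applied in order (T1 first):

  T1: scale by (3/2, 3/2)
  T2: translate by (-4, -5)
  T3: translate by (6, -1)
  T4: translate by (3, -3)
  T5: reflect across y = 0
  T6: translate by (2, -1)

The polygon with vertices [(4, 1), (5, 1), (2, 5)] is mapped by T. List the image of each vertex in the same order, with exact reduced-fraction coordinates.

image vertices: (13, 13/2), (29/2, 13/2), (10, 1/2)

T1 scale by (3/2, 3/2): (4, 1) → (6, 3/2); (5, 1) → (15/2, 3/2); (2, 5) → (3, 15/2)
T2 translate by (-4, -5): (6, 3/2) → (2, -7/2); (15/2, 3/2) → (7/2, -7/2); (3, 15/2) → (-1, 5/2)
T3 translate by (6, -1): (2, -7/2) → (8, -9/2); (7/2, -7/2) → (19/2, -9/2); (-1, 5/2) → (5, 3/2)
T4 translate by (3, -3): (8, -9/2) → (11, -15/2); (19/2, -9/2) → (25/2, -15/2); (5, 3/2) → (8, -3/2)
T5 reflect across y = 0: (11, -15/2) → (11, 15/2); (25/2, -15/2) → (25/2, 15/2); (8, -3/2) → (8, 3/2)
T6 translate by (2, -1): (11, 15/2) → (13, 13/2); (25/2, 15/2) → (29/2, 13/2); (8, 3/2) → (10, 1/2)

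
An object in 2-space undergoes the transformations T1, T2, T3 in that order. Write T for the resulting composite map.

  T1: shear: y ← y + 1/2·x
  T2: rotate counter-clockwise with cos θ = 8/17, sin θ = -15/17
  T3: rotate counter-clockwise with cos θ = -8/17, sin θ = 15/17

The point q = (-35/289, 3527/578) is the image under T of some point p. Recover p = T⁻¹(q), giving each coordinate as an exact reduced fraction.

p = (5, 1)

T1 = [1 0 0; 1/2 1 0; 0 0 1]
T2·T1 = [31/34 15/17 0; -11/17 8/17 0; 0 0 1]
T3·…·T1 = [41/289 -240/289 0; 641/578 161/289 0; 0 0 1]
det M = 1; M⁻¹ = [161/289 240/289 0; -641/578 41/289 0; 0 0 1]
M⁻¹ · (-35/289, 3527/578)ᵀ = (5, 1)ᵀ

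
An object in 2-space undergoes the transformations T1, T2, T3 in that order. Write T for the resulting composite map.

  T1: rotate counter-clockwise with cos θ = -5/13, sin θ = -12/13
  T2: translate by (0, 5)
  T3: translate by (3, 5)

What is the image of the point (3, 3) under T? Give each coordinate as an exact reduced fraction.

T(p) = (60/13, 79/13)

T1 rotate counter-clockwise with cos θ = -5/13, sin θ = -12/13: (3, 3) → (21/13, -51/13)
T2 translate by (0, 5): (21/13, -51/13) → (21/13, 14/13)
T3 translate by (3, 5): (21/13, 14/13) → (60/13, 79/13)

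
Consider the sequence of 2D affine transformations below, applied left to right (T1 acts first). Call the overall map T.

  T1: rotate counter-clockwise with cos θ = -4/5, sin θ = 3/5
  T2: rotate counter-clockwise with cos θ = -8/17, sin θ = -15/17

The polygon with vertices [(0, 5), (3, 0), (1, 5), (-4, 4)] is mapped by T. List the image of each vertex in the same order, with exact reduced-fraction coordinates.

T1 rotate counter-clockwise with cos θ = -4/5, sin θ = 3/5: (0, 5) → (-3, -4); (3, 0) → (-12/5, 9/5); (1, 5) → (-19/5, -17/5); (-4, 4) → (4/5, -28/5)
T2 rotate counter-clockwise with cos θ = -8/17, sin θ = -15/17: (-3, -4) → (-36/17, 77/17); (-12/5, 9/5) → (231/85, 108/85); (-19/5, -17/5) → (-103/85, 421/85); (4/5, -28/5) → (-452/85, 164/85)

image vertices: (-36/17, 77/17), (231/85, 108/85), (-103/85, 421/85), (-452/85, 164/85)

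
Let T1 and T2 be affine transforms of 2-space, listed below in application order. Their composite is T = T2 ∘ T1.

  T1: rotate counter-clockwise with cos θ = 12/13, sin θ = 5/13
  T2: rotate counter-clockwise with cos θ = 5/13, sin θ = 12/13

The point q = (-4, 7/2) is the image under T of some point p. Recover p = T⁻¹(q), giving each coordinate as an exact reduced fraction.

T1 = [12/13 -5/13 0; 5/13 12/13 0; 0 0 1]
T2·T1 = [0 -1 0; 1 0 0; 0 0 1]
det M = 1; M⁻¹ = [0 1 0; -1 0 0; 0 0 1]
M⁻¹ · (-4, 7/2)ᵀ = (7/2, 4)ᵀ

p = (7/2, 4)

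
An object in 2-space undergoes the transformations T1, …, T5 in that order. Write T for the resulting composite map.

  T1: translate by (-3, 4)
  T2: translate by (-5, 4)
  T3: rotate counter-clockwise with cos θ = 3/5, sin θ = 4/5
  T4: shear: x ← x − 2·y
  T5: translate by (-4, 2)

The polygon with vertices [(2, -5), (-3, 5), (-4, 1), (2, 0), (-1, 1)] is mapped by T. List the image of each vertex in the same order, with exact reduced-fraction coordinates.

T1 translate by (-3, 4): (2, -5) → (-1, -1); (-3, 5) → (-6, 9); (-4, 1) → (-7, 5); (2, 0) → (-1, 4); (-1, 1) → (-4, 5)
T2 translate by (-5, 4): (-1, -1) → (-6, 3); (-6, 9) → (-11, 13); (-7, 5) → (-12, 9); (-1, 4) → (-6, 8); (-4, 5) → (-9, 9)
T3 rotate counter-clockwise with cos θ = 3/5, sin θ = 4/5: (-6, 3) → (-6, -3); (-11, 13) → (-17, -1); (-12, 9) → (-72/5, -21/5); (-6, 8) → (-10, 0); (-9, 9) → (-63/5, -9/5)
T4 shear: x ← x − 2·y: (-6, -3) → (0, -3); (-17, -1) → (-15, -1); (-72/5, -21/5) → (-6, -21/5); (-10, 0) → (-10, 0); (-63/5, -9/5) → (-9, -9/5)
T5 translate by (-4, 2): (0, -3) → (-4, -1); (-15, -1) → (-19, 1); (-6, -21/5) → (-10, -11/5); (-10, 0) → (-14, 2); (-9, -9/5) → (-13, 1/5)

image vertices: (-4, -1), (-19, 1), (-10, -11/5), (-14, 2), (-13, 1/5)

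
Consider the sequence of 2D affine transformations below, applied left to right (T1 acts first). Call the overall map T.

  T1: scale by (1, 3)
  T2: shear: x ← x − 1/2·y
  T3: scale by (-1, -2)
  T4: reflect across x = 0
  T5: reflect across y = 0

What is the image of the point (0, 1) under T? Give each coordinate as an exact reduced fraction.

T1 scale by (1, 3): (0, 1) → (0, 3)
T2 shear: x ← x − 1/2·y: (0, 3) → (-3/2, 3)
T3 scale by (-1, -2): (-3/2, 3) → (3/2, -6)
T4 reflect across x = 0: (3/2, -6) → (-3/2, -6)
T5 reflect across y = 0: (-3/2, -6) → (-3/2, 6)

T(p) = (-3/2, 6)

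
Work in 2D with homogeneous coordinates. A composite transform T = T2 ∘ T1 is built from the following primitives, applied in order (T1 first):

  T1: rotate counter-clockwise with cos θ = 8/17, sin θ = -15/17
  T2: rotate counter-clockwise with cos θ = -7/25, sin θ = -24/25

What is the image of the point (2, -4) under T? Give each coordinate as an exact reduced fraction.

T1 rotate counter-clockwise with cos θ = 8/17, sin θ = -15/17: (2, -4) → (-44/17, -62/17)
T2 rotate counter-clockwise with cos θ = -7/25, sin θ = -24/25: (-44/17, -62/17) → (-236/85, 298/85)

T(p) = (-236/85, 298/85)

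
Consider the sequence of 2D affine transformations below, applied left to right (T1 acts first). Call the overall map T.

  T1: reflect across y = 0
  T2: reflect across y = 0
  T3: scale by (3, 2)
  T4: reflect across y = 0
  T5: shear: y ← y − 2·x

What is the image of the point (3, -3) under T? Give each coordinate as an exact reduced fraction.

T1 reflect across y = 0: (3, -3) → (3, 3)
T2 reflect across y = 0: (3, 3) → (3, -3)
T3 scale by (3, 2): (3, -3) → (9, -6)
T4 reflect across y = 0: (9, -6) → (9, 6)
T5 shear: y ← y − 2·x: (9, 6) → (9, -12)

T(p) = (9, -12)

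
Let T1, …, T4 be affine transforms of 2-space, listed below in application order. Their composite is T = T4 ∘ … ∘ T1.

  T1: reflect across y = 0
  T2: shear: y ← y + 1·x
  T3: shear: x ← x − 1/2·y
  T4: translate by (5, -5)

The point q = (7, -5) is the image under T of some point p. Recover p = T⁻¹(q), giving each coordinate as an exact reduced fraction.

p = (2, 2)

T1 = [1 0 0; 0 -1 0; 0 0 1]
T2·T1 = [1 0 0; 1 -1 0; 0 0 1]
T3·…·T1 = [1/2 1/2 0; 1 -1 0; 0 0 1]
T4·…·T1 = [1/2 1/2 5; 1 -1 -5; 0 0 1]
det M = -1; M⁻¹ = [1 1/2 -5/2; 1 -1/2 -15/2; 0 0 1]
M⁻¹ · (7, -5)ᵀ = (2, 2)ᵀ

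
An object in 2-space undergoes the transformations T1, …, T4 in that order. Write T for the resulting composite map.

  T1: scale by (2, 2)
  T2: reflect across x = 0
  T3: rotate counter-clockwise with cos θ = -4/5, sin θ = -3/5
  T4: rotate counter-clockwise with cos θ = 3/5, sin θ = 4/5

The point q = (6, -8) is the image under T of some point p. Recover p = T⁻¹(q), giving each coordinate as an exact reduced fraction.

p = (-4, 3)

T1 = [2 0 0; 0 2 0; 0 0 1]
T2·T1 = [-2 0 0; 0 2 0; 0 0 1]
T3·…·T1 = [8/5 6/5 0; 6/5 -8/5 0; 0 0 1]
T4·…·T1 = [0 2 0; 2 0 0; 0 0 1]
det M = -4; M⁻¹ = [0 1/2 0; 1/2 0 0; 0 0 1]
M⁻¹ · (6, -8)ᵀ = (-4, 3)ᵀ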